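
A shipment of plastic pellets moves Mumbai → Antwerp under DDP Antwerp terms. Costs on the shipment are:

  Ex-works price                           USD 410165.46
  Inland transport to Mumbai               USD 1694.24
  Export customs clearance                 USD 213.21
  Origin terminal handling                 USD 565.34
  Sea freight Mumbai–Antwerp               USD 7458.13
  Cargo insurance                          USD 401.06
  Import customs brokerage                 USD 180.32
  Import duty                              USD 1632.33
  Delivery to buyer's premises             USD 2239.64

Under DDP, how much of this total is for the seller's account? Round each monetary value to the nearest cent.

DDP: the seller bears all costs including import duty.
Seller's account: goods 410165.46 + inland to port 1694.24 + export clearance 213.21 + origin terminal 565.34 + freight 7458.13 + insurance 401.06 + brokerage 180.32 + duty 1632.33 + delivery 2239.64 = 424549.73
Buyer's account: 0.00

Seller's account: USD 424549.73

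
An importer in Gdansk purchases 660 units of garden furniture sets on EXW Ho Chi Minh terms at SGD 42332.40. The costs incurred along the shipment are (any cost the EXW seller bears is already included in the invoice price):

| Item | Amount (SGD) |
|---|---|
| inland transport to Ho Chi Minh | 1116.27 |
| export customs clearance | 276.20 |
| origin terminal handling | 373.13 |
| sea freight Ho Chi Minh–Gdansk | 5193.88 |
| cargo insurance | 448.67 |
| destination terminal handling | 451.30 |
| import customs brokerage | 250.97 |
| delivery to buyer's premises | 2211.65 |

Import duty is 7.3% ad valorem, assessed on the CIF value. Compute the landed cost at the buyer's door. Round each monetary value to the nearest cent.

EXW: the seller makes goods available at their premises; the buyer bears all onward costs.
CIF value = EXW price + inland to port + export clearance + origin terminal + freight + insurance = 42332.40 + 1116.27 + 276.20 + 373.13 + 5193.88 + 448.67 = 49740.55
Import duty = 49740.55 × 7.3% = 3631.06
Buyer bears: inland to port 1116.27 + export clearance 276.20 + origin terminal 373.13 + freight 5193.88 + insurance 448.67 + destination terminal 451.30 + brokerage 250.97 + delivery 2211.65 + duty 3631.06 = 13953.13
Landed cost = invoice 42332.40 + 13953.13 = 56285.53

Total landed cost: SGD 56285.53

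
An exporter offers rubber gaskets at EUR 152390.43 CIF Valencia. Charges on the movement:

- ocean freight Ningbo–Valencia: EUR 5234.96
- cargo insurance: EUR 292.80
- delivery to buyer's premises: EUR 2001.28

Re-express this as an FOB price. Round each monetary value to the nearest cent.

Not relevant to the conversion: delivery — on the buyer under both terms; not part of either seller's price.
From CIF to FOB, the seller no longer bears: freight, insurance.
FOB price = 152390.43 − 5234.96 − 292.80 = 146862.67

FOB price: EUR 146862.67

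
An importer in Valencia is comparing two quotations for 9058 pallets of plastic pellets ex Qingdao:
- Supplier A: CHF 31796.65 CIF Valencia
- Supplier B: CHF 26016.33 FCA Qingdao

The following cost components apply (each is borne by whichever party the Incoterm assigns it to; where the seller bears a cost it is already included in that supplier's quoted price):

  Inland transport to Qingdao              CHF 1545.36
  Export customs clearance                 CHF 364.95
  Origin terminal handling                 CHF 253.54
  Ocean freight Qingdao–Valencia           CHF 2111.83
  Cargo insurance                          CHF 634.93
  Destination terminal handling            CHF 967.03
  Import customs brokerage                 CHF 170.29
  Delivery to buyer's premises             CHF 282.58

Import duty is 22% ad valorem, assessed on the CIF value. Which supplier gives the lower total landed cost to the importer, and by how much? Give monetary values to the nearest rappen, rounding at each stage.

Supplier A (CIF):
The CIF price already equals the CIF value: 31796.65
Import duty = 31796.65 × 22% = 6995.26
Buyer bears (A): 967.03 + 170.29 + 282.58 = 1419.90
Landed cost (A) = invoice 31796.65 + 1419.90 + duty 6995.26 = 40211.81
Supplier B (FCA):
CIF value = FCA price + origin terminal + freight + insurance = 26016.33 + 253.54 + 2111.83 + 634.93 = 29016.63
Import duty = 29016.63 × 22% = 6383.66
Buyer bears (B): 253.54 + 2111.83 + 634.93 + 967.03 + 170.29 + 282.58 = 4420.20
Landed cost (B) = invoice 26016.33 + 4420.20 + duty 6383.66 = 36820.19
Difference = |40211.81 − 36820.19| = 3391.62

Supplier B is cheaper by CHF 3391.62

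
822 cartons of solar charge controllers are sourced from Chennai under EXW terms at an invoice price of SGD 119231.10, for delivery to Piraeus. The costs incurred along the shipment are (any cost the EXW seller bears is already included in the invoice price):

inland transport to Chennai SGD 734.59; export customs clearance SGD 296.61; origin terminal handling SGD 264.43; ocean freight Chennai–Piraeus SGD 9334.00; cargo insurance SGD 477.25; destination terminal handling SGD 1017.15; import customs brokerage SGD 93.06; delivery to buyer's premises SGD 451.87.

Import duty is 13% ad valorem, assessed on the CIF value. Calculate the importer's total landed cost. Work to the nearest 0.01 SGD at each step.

EXW: the seller makes goods available at their premises; the buyer bears all onward costs.
CIF value = EXW price + inland to port + export clearance + origin terminal + freight + insurance = 119231.10 + 734.59 + 296.61 + 264.43 + 9334.00 + 477.25 = 130337.98
Import duty = 130337.98 × 13% = 16943.94
Buyer bears: inland to port 734.59 + export clearance 296.61 + origin terminal 264.43 + freight 9334.00 + insurance 477.25 + destination terminal 1017.15 + brokerage 93.06 + delivery 451.87 + duty 16943.94 = 29612.90
Landed cost = invoice 119231.10 + 29612.90 = 148844.00

Total landed cost: SGD 148844.00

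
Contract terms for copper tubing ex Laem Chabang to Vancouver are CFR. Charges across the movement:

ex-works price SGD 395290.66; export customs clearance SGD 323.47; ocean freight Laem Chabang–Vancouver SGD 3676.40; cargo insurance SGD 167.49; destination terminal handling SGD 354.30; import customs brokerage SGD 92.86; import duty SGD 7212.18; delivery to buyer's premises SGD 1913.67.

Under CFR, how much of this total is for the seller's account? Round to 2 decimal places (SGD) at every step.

Seller's account: SGD 399290.53

CFR: the seller pays costs through ocean freight to the destination port, but not insurance.
Seller's account: goods 395290.66 + export clearance 323.47 + freight 3676.40 = 399290.53
Buyer's account: insurance 167.49 + destination terminal 354.30 + brokerage 92.86 + duty 7212.18 + delivery 1913.67 = 9740.50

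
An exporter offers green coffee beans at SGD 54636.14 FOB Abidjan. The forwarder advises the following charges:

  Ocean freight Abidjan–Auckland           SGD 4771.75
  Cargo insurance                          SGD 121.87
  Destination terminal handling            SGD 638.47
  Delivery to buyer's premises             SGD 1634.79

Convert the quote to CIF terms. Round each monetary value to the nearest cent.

Not relevant to the conversion: destination terminal, delivery — on the buyer under both terms; not part of either seller's price.
From FOB to CIF, the seller additionally bears: freight, insurance.
CIF price = 54636.14 + 4771.75 + 121.87 = 59529.76

CIF price: SGD 59529.76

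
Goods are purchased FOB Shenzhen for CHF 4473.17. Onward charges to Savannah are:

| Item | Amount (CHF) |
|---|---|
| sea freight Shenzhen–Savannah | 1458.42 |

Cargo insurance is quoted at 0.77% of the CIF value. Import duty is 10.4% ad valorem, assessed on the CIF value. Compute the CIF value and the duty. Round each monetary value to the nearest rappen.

Let C be the CIF value. C = FOB price + freight + 0.77% × C
C − 0.77% × C = 4473.17 + 1458.42
0.9923 × C = 5931.59
C = 5931.59 / 0.9923 = 5977.62
Insurance premium = 0.77% × 5977.62 = 46.03
Import duty = 5977.62 × 10.4% = 621.67

CIF value: CHF 5977.62; import duty: CHF 621.67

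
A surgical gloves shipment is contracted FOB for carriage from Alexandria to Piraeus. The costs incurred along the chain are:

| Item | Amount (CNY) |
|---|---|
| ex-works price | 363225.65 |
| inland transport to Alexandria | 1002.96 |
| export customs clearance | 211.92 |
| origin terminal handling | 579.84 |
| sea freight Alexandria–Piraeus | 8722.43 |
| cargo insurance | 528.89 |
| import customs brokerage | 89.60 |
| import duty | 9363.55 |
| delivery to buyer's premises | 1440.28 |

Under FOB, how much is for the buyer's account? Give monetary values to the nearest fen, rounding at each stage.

FOB: the seller bears costs until goods are on board at the origin port; the buyer bears freight, insurance and all costs thereafter.
Seller's account: goods 363225.65 + inland to port 1002.96 + export clearance 211.92 + origin terminal 579.84 = 365020.37
Buyer's account: freight 8722.43 + insurance 528.89 + brokerage 89.60 + duty 9363.55 + delivery 1440.28 = 20144.75

Buyer's account: CNY 20144.75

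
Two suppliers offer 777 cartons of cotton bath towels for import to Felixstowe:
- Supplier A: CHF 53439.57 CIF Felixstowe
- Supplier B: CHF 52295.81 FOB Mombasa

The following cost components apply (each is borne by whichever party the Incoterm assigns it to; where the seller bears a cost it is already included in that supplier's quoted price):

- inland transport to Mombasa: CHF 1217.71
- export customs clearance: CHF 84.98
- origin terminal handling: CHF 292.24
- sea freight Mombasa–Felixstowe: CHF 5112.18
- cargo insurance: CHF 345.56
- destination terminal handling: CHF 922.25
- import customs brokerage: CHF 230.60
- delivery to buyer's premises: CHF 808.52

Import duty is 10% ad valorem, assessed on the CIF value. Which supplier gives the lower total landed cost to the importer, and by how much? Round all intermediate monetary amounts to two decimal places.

Supplier A is cheaper by CHF 4745.38

Supplier A (CIF):
The CIF price already equals the CIF value: 53439.57
Import duty = 53439.57 × 10% = 5343.96
Buyer bears (A): 922.25 + 230.60 + 808.52 = 1961.37
Landed cost (A) = invoice 53439.57 + 1961.37 + duty 5343.96 = 60744.90
Supplier B (FOB):
CIF value = FOB price + freight + insurance = 52295.81 + 5112.18 + 345.56 = 57753.55
Import duty = 57753.55 × 10% = 5775.36
Buyer bears (B): 5112.18 + 345.56 + 922.25 + 230.60 + 808.52 = 7419.11
Landed cost (B) = invoice 52295.81 + 7419.11 + duty 5775.36 = 65490.28
Difference = |60744.90 − 65490.28| = 4745.38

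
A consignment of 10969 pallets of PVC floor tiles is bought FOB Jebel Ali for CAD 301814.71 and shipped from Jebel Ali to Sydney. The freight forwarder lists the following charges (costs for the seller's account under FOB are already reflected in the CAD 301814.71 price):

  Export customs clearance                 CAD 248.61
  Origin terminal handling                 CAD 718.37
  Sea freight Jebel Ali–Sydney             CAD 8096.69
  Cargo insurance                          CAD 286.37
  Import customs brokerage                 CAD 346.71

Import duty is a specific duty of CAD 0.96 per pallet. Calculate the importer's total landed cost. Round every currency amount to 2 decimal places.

FOB: the seller bears costs until goods are on board at the origin port; the buyer bears freight, insurance and all costs thereafter.
Already in the invoice (seller's account under FOB): export clearance, origin terminal — exclude.
CIF value = FOB price + freight + insurance = 301814.71 + 8096.69 + 286.37 = 310197.77
Import duty = 10969 × 0.96 = 10530.24
Buyer bears: freight 8096.69 + insurance 286.37 + brokerage 346.71 + duty 10530.24 = 19260.01
Landed cost = invoice 301814.71 + 19260.01 = 321074.72

Total landed cost: CAD 321074.72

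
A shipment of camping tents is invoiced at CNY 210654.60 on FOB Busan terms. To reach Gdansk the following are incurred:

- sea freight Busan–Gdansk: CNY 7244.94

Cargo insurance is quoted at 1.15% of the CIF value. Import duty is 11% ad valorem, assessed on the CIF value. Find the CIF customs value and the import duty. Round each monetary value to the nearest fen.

CIF value: CNY 220434.54; import duty: CNY 24247.80

Let C be the CIF value. C = FOB price + freight + 1.15% × C
C − 1.15% × C = 210654.60 + 7244.94
0.9885 × C = 217899.54
C = 217899.54 / 0.9885 = 220434.54
Insurance premium = 1.15% × 220434.54 = 2535.00
Import duty = 220434.54 × 11% = 24247.80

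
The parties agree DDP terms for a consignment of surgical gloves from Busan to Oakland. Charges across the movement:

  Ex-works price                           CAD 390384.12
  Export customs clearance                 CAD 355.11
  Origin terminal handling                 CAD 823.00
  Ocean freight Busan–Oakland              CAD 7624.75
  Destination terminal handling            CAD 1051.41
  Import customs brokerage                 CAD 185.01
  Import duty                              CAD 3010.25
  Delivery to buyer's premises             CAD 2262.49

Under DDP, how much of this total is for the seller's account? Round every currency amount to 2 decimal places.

Seller's account: CAD 405696.14

DDP: the seller bears all costs including import duty.
Seller's account: goods 390384.12 + export clearance 355.11 + origin terminal 823.00 + freight 7624.75 + destination terminal 1051.41 + brokerage 185.01 + duty 3010.25 + delivery 2262.49 = 405696.14
Buyer's account: 0.00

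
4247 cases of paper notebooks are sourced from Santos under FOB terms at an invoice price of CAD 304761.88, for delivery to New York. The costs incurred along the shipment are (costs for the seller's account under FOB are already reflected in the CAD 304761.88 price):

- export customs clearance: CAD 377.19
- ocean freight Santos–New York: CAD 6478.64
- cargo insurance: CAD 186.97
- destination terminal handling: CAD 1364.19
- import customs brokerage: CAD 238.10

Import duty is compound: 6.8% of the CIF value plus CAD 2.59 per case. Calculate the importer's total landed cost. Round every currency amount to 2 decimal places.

FOB: the seller bears costs until goods are on board at the origin port; the buyer bears freight, insurance and all costs thereafter.
Already in the invoice (seller's account under FOB): export clearance — exclude.
CIF value = FOB price + freight + insurance = 304761.88 + 6478.64 + 186.97 = 311427.49
Ad valorem component: 311427.49 × 6.8% = 21177.07
Specific component: 4247 × 2.59 = 10999.73
Import duty = 21177.07 + 10999.73 = 32176.80
Buyer bears: freight 6478.64 + insurance 186.97 + destination terminal 1364.19 + brokerage 238.10 + duty 32176.80 = 40444.70
Landed cost = invoice 304761.88 + 40444.70 = 345206.58

Total landed cost: CAD 345206.58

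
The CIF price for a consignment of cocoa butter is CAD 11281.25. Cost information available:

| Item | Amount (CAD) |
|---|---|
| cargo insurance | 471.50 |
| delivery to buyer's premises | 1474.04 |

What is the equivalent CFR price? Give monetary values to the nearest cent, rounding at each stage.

Not relevant to the conversion: delivery — on the buyer under both terms; not part of either seller's price.
From CIF to CFR, the seller no longer bears: insurance.
CFR price = 11281.25 − 471.50 = 10809.75

CFR price: CAD 10809.75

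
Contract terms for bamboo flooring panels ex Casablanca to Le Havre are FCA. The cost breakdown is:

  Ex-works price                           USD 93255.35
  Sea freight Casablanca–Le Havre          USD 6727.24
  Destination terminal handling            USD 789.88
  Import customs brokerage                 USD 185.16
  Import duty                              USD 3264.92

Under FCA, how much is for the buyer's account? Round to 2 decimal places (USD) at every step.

FCA: the seller delivers export-cleared goods to the carrier; the buyer bears costs from that point.
Seller's account: goods 93255.35 = 93255.35
Buyer's account: freight 6727.24 + destination terminal 789.88 + brokerage 185.16 + duty 3264.92 = 10967.20

Buyer's account: USD 10967.20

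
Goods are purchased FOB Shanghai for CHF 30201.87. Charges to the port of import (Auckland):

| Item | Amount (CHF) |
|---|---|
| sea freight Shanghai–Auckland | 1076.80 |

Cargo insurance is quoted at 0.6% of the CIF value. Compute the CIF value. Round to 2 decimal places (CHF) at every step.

Let C be the CIF value. C = FOB price + freight + 0.6% × C
C − 0.6% × C = 30201.87 + 1076.80
0.994 × C = 31278.67
C = 31278.67 / 0.994 = 31467.47
Insurance premium = 0.6% × 31467.47 = 188.80

CIF value: CHF 31467.47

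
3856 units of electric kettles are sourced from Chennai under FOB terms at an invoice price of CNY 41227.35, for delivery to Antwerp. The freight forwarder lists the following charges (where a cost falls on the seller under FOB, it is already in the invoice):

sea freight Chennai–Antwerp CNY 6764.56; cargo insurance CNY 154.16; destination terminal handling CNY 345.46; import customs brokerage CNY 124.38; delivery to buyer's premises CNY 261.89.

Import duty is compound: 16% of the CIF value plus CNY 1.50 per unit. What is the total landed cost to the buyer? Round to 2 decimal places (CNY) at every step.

FOB: the seller bears costs until goods are on board at the origin port; the buyer bears freight, insurance and all costs thereafter.
CIF value = FOB price + freight + insurance = 41227.35 + 6764.56 + 154.16 = 48146.07
Ad valorem component: 48146.07 × 16% = 7703.37
Specific component: 3856 × 1.50 = 5784.00
Import duty = 7703.37 + 5784.00 = 13487.37
Buyer bears: freight 6764.56 + insurance 154.16 + destination terminal 345.46 + brokerage 124.38 + delivery 261.89 + duty 13487.37 = 21137.82
Landed cost = invoice 41227.35 + 21137.82 = 62365.17

Total landed cost: CNY 62365.17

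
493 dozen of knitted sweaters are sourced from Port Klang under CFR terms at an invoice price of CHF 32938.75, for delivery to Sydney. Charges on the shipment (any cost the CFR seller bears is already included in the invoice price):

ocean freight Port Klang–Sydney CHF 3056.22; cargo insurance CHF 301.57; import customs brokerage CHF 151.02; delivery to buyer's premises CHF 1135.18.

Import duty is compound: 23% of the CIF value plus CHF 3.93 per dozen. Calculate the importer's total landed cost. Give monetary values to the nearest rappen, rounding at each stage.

Total landed cost: CHF 44109.28

CFR: the seller pays costs through ocean freight to the destination port, but not insurance.
Already in the invoice (seller's account under CFR): freight — exclude.
CIF value = CFR price + insurance = 32938.75 + 301.57 = 33240.32
Ad valorem component: 33240.32 × 23% = 7645.27
Specific component: 493 × 3.93 = 1937.49
Import duty = 7645.27 + 1937.49 = 9582.76
Buyer bears: insurance 301.57 + brokerage 151.02 + delivery 1135.18 + duty 9582.76 = 11170.53
Landed cost = invoice 32938.75 + 11170.53 = 44109.28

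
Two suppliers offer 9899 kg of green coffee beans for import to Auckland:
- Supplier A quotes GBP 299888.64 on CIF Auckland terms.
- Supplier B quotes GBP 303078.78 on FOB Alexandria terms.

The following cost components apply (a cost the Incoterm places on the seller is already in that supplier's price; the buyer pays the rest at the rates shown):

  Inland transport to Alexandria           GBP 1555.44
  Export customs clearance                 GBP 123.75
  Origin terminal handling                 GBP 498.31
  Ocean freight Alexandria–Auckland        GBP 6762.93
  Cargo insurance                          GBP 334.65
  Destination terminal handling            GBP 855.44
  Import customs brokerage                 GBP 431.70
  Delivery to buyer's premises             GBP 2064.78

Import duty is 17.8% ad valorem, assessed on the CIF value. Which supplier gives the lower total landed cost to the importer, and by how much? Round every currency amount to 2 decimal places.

Supplier A is cheaper by GBP 12118.93

Supplier A (CIF):
The CIF price already equals the CIF value: 299888.64
Import duty = 299888.64 × 17.8% = 53380.18
Buyer bears (A): 855.44 + 431.70 + 2064.78 = 3351.92
Landed cost (A) = invoice 299888.64 + 3351.92 + duty 53380.18 = 356620.74
Supplier B (FOB):
CIF value = FOB price + freight + insurance = 303078.78 + 6762.93 + 334.65 = 310176.36
Import duty = 310176.36 × 17.8% = 55211.39
Buyer bears (B): 6762.93 + 334.65 + 855.44 + 431.70 + 2064.78 = 10449.50
Landed cost (B) = invoice 303078.78 + 10449.50 + duty 55211.39 = 368739.67
Difference = |356620.74 − 368739.67| = 12118.93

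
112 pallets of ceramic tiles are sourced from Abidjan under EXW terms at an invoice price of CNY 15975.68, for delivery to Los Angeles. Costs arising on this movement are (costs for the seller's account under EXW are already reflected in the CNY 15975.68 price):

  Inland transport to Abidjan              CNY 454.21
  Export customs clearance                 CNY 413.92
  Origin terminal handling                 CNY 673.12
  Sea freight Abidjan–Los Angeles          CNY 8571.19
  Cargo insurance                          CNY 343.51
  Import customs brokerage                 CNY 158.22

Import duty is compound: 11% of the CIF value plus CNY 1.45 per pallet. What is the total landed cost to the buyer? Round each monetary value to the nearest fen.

Total landed cost: CNY 29659.73

EXW: the seller makes goods available at their premises; the buyer bears all onward costs.
CIF value = EXW price + inland to port + export clearance + origin terminal + freight + insurance = 15975.68 + 454.21 + 413.92 + 673.12 + 8571.19 + 343.51 = 26431.63
Ad valorem component: 26431.63 × 11% = 2907.48
Specific component: 112 × 1.45 = 162.40
Import duty = 2907.48 + 162.40 = 3069.88
Buyer bears: inland to port 454.21 + export clearance 413.92 + origin terminal 673.12 + freight 8571.19 + insurance 343.51 + brokerage 158.22 + duty 3069.88 = 13684.05
Landed cost = invoice 15975.68 + 13684.05 = 29659.73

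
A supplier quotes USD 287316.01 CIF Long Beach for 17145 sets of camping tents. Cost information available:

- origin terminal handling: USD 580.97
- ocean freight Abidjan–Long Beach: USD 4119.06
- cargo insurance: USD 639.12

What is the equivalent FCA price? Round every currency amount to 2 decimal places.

FCA price: USD 281976.86

From CIF to FCA, the seller no longer bears: origin terminal, freight, insurance.
FCA price = 287316.01 − 580.97 − 4119.06 − 639.12 = 281976.86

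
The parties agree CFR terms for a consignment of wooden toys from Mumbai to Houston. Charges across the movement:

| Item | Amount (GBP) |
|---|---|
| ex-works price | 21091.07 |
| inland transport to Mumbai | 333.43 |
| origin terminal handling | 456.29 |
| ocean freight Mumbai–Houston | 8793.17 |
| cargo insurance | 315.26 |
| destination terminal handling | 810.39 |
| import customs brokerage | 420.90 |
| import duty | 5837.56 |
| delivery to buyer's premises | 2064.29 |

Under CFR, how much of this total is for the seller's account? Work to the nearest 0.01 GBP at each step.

Seller's account: GBP 30673.96

CFR: the seller pays costs through ocean freight to the destination port, but not insurance.
Seller's account: goods 21091.07 + inland to port 333.43 + origin terminal 456.29 + freight 8793.17 = 30673.96
Buyer's account: insurance 315.26 + destination terminal 810.39 + brokerage 420.90 + duty 5837.56 + delivery 2064.29 = 9448.40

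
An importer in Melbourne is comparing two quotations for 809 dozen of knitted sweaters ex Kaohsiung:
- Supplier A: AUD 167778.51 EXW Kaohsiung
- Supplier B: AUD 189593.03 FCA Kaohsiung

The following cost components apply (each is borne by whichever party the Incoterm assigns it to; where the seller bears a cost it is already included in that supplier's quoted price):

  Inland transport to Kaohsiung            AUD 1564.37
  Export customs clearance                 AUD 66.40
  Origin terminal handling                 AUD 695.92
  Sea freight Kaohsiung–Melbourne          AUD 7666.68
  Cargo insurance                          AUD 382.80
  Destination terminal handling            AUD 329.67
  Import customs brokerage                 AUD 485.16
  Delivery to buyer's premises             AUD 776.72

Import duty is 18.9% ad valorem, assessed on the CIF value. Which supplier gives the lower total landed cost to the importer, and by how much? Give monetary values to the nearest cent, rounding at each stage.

Supplier A is cheaper by AUD 23998.48

Supplier A (EXW):
CIF value = EXW price + inland to port + export clearance + origin terminal + freight + insurance = 167778.51 + 1564.37 + 66.40 + 695.92 + 7666.68 + 382.80 = 178154.68
Import duty = 178154.68 × 18.9% = 33671.23
Buyer bears (A): 1564.37 + 66.40 + 695.92 + 7666.68 + 382.80 + 329.67 + 485.16 + 776.72 = 11967.72
Landed cost (A) = invoice 167778.51 + 11967.72 + duty 33671.23 = 213417.46
Supplier B (FCA):
CIF value = FCA price + origin terminal + freight + insurance = 189593.03 + 695.92 + 7666.68 + 382.80 = 198338.43
Import duty = 198338.43 × 18.9% = 37485.96
Buyer bears (B): 695.92 + 7666.68 + 382.80 + 329.67 + 485.16 + 776.72 = 10336.95
Landed cost (B) = invoice 189593.03 + 10336.95 + duty 37485.96 = 237415.94
Difference = |213417.46 − 237415.94| = 23998.48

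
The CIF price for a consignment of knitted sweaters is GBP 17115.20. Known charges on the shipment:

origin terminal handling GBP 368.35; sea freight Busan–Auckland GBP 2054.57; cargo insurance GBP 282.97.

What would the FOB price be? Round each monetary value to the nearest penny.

Not relevant to the conversion: origin terminal — on the seller under both CIF and FOB; already in the CIF price and stays in the FOB price.
From CIF to FOB, the seller no longer bears: freight, insurance.
FOB price = 17115.20 − 2054.57 − 282.97 = 14777.66

FOB price: GBP 14777.66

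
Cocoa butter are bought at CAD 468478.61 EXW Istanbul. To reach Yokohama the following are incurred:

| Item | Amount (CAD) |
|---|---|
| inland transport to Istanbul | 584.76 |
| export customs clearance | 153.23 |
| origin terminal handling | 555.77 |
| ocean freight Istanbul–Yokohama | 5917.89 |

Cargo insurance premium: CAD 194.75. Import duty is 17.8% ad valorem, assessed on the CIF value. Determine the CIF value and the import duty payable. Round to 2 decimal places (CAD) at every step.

CIF value: CAD 475885.01; import duty: CAD 84707.53

CIF = EXW price + pre-shipment costs + freight + insurance
CIF = 468478.61 + 584.76 + 153.23 + 555.77 + 5917.89 + 194.75 = 475885.01
Import duty = 475885.01 × 17.8% = 84707.53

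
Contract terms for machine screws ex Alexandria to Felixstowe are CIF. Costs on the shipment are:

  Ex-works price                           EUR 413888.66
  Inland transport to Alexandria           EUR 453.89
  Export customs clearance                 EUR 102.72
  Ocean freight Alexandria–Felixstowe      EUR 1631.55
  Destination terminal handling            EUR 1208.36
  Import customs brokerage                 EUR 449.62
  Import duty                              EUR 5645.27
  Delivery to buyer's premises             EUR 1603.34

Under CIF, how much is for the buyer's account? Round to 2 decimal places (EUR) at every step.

Buyer's account: EUR 8906.59

CIF: the seller pays costs through ocean freight and marine insurance to the destination port.
Seller's account: goods 413888.66 + inland to port 453.89 + export clearance 102.72 + freight 1631.55 = 416076.82
Buyer's account: destination terminal 1208.36 + brokerage 449.62 + duty 5645.27 + delivery 1603.34 = 8906.59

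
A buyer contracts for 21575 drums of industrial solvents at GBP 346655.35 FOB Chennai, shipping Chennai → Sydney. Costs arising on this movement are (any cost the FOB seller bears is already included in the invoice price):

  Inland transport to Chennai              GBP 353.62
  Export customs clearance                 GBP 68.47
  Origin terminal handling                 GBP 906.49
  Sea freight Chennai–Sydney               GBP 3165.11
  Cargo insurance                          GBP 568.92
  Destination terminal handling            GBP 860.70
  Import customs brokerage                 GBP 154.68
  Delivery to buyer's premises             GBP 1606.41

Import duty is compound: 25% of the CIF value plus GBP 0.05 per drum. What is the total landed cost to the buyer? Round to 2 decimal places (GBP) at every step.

FOB: the seller bears costs until goods are on board at the origin port; the buyer bears freight, insurance and all costs thereafter.
Already in the invoice (seller's account under FOB): inland to port, export clearance, origin terminal — exclude.
CIF value = FOB price + freight + insurance = 346655.35 + 3165.11 + 568.92 = 350389.38
Ad valorem component: 350389.38 × 25% = 87597.35
Specific component: 21575 × 0.05 = 1078.75
Import duty = 87597.35 + 1078.75 = 88676.10
Buyer bears: freight 3165.11 + insurance 568.92 + destination terminal 860.70 + brokerage 154.68 + delivery 1606.41 + duty 88676.10 = 95031.92
Landed cost = invoice 346655.35 + 95031.92 = 441687.27

Total landed cost: GBP 441687.27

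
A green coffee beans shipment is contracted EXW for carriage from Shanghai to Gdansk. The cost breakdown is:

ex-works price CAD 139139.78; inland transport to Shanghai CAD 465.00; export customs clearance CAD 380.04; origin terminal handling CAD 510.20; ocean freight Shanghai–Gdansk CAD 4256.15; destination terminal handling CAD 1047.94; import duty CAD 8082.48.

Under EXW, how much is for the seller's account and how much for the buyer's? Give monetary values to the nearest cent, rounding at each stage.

EXW: the seller makes goods available at their premises; the buyer bears all onward costs.
Seller's account: goods 139139.78 = 139139.78
Buyer's account: inland to port 465.00 + export clearance 380.04 + origin terminal 510.20 + freight 4256.15 + destination terminal 1047.94 + duty 8082.48 = 14741.81

Seller: CAD 139139.78; buyer: CAD 14741.81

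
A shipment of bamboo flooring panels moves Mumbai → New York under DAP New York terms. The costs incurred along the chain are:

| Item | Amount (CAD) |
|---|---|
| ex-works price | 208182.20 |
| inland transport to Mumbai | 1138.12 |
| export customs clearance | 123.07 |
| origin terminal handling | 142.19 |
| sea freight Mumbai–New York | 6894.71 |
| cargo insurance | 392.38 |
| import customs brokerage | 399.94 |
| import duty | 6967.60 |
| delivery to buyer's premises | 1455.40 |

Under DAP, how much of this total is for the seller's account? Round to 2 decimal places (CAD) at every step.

Seller's account: CAD 218328.07

DAP: the seller bears all costs to the named destination except import duty and clearance.
Seller's account: goods 208182.20 + inland to port 1138.12 + export clearance 123.07 + origin terminal 142.19 + freight 6894.71 + insurance 392.38 + delivery 1455.40 = 218328.07
Buyer's account: brokerage 399.94 + duty 6967.60 = 7367.54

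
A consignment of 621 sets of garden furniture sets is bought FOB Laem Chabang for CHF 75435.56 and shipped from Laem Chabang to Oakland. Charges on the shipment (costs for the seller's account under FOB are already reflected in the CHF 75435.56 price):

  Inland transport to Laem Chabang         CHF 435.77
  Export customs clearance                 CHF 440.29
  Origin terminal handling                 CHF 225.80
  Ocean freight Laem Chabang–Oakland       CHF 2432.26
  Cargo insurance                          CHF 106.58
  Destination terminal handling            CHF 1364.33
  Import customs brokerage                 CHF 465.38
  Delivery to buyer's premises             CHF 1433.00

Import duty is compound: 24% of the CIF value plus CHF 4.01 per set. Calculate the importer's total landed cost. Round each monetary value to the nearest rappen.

FOB: the seller bears costs until goods are on board at the origin port; the buyer bears freight, insurance and all costs thereafter.
Already in the invoice (seller's account under FOB): inland to port, export clearance, origin terminal — exclude.
CIF value = FOB price + freight + insurance = 75435.56 + 2432.26 + 106.58 = 77974.40
Ad valorem component: 77974.40 × 24% = 18713.86
Specific component: 621 × 4.01 = 2490.21
Import duty = 18713.86 + 2490.21 = 21204.07
Buyer bears: freight 2432.26 + insurance 106.58 + destination terminal 1364.33 + brokerage 465.38 + delivery 1433.00 + duty 21204.07 = 27005.62
Landed cost = invoice 75435.56 + 27005.62 = 102441.18

Total landed cost: CHF 102441.18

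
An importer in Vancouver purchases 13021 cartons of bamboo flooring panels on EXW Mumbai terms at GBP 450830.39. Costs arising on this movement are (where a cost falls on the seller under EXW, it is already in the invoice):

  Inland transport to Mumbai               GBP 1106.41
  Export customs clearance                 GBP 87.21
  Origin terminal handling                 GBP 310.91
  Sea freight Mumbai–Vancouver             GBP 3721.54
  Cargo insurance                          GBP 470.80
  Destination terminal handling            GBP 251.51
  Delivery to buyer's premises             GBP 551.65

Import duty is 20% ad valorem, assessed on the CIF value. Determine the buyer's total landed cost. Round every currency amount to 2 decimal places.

EXW: the seller makes goods available at their premises; the buyer bears all onward costs.
CIF value = EXW price + inland to port + export clearance + origin terminal + freight + insurance = 450830.39 + 1106.41 + 87.21 + 310.91 + 3721.54 + 470.80 = 456527.26
Import duty = 456527.26 × 20% = 91305.45
Buyer bears: inland to port 1106.41 + export clearance 87.21 + origin terminal 310.91 + freight 3721.54 + insurance 470.80 + destination terminal 251.51 + delivery 551.65 + duty 91305.45 = 97805.48
Landed cost = invoice 450830.39 + 97805.48 = 548635.87

Total landed cost: GBP 548635.87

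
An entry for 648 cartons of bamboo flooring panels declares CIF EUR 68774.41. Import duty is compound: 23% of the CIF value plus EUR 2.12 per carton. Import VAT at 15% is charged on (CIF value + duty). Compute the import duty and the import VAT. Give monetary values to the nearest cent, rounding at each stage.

Ad valorem component: 68774.41 × 23% = 15818.11
Specific component: 648 × 2.12 = 1373.76
Import duty = 15818.11 + 1373.76 = 17191.87
VAT base = CIF + duty = 68774.41 + 17191.87 = 85966.28
Import VAT = 85966.28 × 15% = 12894.94

Import duty: EUR 17191.87; import VAT: EUR 12894.94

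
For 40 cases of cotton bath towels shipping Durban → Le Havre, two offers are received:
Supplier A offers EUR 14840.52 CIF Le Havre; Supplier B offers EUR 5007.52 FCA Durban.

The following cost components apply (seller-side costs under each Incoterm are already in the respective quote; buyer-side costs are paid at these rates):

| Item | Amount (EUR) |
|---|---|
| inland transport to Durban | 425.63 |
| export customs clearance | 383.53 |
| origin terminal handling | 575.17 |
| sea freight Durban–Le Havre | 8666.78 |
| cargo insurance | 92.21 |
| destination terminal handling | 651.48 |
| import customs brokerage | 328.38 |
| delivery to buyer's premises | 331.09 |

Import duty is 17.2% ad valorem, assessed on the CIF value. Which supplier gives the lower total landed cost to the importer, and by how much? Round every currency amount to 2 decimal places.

Supplier B is cheaper by EUR 584.64

Supplier A (CIF):
The CIF price already equals the CIF value: 14840.52
Import duty = 14840.52 × 17.2% = 2552.57
Buyer bears (A): 651.48 + 328.38 + 331.09 = 1310.95
Landed cost (A) = invoice 14840.52 + 1310.95 + duty 2552.57 = 18704.04
Supplier B (FCA):
CIF value = FCA price + origin terminal + freight + insurance = 5007.52 + 575.17 + 8666.78 + 92.21 = 14341.68
Import duty = 14341.68 × 17.2% = 2466.77
Buyer bears (B): 575.17 + 8666.78 + 92.21 + 651.48 + 328.38 + 331.09 = 10645.11
Landed cost (B) = invoice 5007.52 + 10645.11 + duty 2466.77 = 18119.40
Difference = |18704.04 − 18119.40| = 584.64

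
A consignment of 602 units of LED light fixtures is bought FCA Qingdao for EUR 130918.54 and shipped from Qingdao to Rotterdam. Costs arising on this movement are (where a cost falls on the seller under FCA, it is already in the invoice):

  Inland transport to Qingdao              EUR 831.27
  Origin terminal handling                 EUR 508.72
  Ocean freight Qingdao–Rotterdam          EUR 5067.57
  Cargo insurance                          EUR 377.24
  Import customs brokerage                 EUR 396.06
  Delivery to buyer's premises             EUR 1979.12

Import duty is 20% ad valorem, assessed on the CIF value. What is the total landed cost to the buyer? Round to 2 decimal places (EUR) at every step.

FCA: the seller delivers export-cleared goods to the carrier; the buyer bears costs from that point.
Already in the invoice (seller's account under FCA): inland to port — exclude.
CIF value = FCA price + origin terminal + freight + insurance = 130918.54 + 508.72 + 5067.57 + 377.24 = 136872.07
Import duty = 136872.07 × 20% = 27374.41
Buyer bears: origin terminal 508.72 + freight 5067.57 + insurance 377.24 + brokerage 396.06 + delivery 1979.12 + duty 27374.41 = 35703.12
Landed cost = invoice 130918.54 + 35703.12 = 166621.66

Total landed cost: EUR 166621.66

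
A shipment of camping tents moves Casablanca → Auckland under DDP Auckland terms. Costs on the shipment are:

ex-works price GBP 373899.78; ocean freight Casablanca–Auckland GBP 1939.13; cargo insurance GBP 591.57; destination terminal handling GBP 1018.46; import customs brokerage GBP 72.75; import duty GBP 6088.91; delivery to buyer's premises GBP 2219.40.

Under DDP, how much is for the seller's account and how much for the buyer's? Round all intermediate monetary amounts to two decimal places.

DDP: the seller bears all costs including import duty.
Seller's account: goods 373899.78 + freight 1939.13 + insurance 591.57 + destination terminal 1018.46 + brokerage 72.75 + duty 6088.91 + delivery 2219.40 = 385830.00
Buyer's account: 0.00

Seller: GBP 385830.00; buyer: GBP 0.00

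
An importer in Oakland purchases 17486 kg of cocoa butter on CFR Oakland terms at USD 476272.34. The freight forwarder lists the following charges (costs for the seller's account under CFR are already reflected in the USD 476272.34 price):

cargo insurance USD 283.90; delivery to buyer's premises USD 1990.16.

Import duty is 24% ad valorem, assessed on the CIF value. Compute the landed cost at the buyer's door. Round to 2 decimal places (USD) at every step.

Total landed cost: USD 592919.90

CFR: the seller pays costs through ocean freight to the destination port, but not insurance.
CIF value = CFR price + insurance = 476272.34 + 283.90 = 476556.24
Import duty = 476556.24 × 24% = 114373.50
Buyer bears: insurance 283.90 + delivery 1990.16 + duty 114373.50 = 116647.56
Landed cost = invoice 476272.34 + 116647.56 = 592919.90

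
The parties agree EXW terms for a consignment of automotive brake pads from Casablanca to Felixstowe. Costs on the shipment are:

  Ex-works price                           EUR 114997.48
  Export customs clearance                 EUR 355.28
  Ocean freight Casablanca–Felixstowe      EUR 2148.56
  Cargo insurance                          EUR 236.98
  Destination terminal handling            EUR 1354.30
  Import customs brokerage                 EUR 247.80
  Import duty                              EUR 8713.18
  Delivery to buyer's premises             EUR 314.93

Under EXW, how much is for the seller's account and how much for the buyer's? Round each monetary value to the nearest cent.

Seller: EUR 114997.48; buyer: EUR 13371.03

EXW: the seller makes goods available at their premises; the buyer bears all onward costs.
Seller's account: goods 114997.48 = 114997.48
Buyer's account: export clearance 355.28 + freight 2148.56 + insurance 236.98 + destination terminal 1354.30 + brokerage 247.80 + duty 8713.18 + delivery 314.93 = 13371.03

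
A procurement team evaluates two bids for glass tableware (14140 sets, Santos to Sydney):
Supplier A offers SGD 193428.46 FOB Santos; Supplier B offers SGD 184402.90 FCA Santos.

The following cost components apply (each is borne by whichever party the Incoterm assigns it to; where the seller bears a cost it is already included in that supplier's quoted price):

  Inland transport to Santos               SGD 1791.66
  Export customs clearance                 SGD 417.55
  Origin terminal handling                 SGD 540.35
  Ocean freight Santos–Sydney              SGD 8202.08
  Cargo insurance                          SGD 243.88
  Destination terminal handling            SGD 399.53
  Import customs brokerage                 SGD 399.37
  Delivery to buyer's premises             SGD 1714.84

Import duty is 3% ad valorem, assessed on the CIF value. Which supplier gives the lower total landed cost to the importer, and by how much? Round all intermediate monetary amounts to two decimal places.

Supplier B is cheaper by SGD 8739.76

Supplier A (FOB):
CIF value = FOB price + freight + insurance = 193428.46 + 8202.08 + 243.88 = 201874.42
Import duty = 201874.42 × 3% = 6056.23
Buyer bears (A): 8202.08 + 243.88 + 399.53 + 399.37 + 1714.84 = 10959.70
Landed cost (A) = invoice 193428.46 + 10959.70 + duty 6056.23 = 210444.39
Supplier B (FCA):
CIF value = FCA price + origin terminal + freight + insurance = 184402.90 + 540.35 + 8202.08 + 243.88 = 193389.21
Import duty = 193389.21 × 3% = 5801.68
Buyer bears (B): 540.35 + 8202.08 + 243.88 + 399.53 + 399.37 + 1714.84 = 11500.05
Landed cost (B) = invoice 184402.90 + 11500.05 + duty 5801.68 = 201704.63
Difference = |210444.39 − 201704.63| = 8739.76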